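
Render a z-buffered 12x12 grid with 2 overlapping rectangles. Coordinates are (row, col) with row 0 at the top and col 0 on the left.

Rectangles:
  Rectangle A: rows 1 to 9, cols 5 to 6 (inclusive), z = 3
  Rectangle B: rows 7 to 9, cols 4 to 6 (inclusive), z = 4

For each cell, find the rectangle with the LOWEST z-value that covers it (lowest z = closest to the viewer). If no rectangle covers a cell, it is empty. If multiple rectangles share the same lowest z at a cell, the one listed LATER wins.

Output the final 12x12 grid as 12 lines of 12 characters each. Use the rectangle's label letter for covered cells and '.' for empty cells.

............
.....AA.....
.....AA.....
.....AA.....
.....AA.....
.....AA.....
.....AA.....
....BAA.....
....BAA.....
....BAA.....
............
............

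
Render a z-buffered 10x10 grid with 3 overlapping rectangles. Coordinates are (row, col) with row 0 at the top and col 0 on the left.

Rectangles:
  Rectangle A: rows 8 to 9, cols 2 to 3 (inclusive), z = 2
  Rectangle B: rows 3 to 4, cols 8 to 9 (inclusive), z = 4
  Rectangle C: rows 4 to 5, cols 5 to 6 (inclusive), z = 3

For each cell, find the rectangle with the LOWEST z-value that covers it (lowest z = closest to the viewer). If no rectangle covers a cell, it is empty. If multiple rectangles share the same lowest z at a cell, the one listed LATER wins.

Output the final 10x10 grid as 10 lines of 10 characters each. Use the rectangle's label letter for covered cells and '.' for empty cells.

..........
..........
..........
........BB
.....CC.BB
.....CC...
..........
..........
..AA......
..AA......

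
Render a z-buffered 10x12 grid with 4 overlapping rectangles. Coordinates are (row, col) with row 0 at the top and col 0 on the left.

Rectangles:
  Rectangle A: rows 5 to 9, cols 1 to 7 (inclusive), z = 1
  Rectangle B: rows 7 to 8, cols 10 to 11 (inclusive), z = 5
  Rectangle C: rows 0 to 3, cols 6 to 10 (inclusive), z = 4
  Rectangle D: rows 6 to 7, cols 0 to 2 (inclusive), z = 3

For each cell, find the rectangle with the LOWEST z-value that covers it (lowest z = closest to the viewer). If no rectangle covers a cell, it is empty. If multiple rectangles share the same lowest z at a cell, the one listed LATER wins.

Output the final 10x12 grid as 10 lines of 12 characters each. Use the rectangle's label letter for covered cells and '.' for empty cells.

......CCCCC.
......CCCCC.
......CCCCC.
......CCCCC.
............
.AAAAAAA....
DAAAAAAA....
DAAAAAAA..BB
.AAAAAAA..BB
.AAAAAAA....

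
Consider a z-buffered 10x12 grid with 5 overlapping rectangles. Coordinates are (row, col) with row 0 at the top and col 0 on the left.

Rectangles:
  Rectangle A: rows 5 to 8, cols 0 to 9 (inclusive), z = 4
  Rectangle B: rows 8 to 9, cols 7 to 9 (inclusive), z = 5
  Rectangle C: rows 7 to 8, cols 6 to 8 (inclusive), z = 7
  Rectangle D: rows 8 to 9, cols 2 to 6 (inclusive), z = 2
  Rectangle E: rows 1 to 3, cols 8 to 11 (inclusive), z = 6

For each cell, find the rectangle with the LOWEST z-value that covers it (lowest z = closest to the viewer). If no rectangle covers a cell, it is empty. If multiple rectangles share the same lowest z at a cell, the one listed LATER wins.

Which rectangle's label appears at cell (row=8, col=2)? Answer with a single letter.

Check cell (8,2):
  A: rows 5-8 cols 0-9 z=4 -> covers; best now A (z=4)
  B: rows 8-9 cols 7-9 -> outside (col miss)
  C: rows 7-8 cols 6-8 -> outside (col miss)
  D: rows 8-9 cols 2-6 z=2 -> covers; best now D (z=2)
  E: rows 1-3 cols 8-11 -> outside (row miss)
Winner: D at z=2

Answer: D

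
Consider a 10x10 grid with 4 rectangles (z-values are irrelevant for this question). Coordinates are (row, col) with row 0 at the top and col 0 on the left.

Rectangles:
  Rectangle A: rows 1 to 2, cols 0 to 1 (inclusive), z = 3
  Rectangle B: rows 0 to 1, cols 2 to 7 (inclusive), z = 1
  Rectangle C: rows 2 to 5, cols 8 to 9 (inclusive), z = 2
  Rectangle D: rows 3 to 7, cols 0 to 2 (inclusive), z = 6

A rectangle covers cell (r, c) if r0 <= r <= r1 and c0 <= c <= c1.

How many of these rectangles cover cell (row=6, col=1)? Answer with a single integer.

Answer: 1

Derivation:
Check cell (6,1):
  A: rows 1-2 cols 0-1 -> outside (row miss)
  B: rows 0-1 cols 2-7 -> outside (row miss)
  C: rows 2-5 cols 8-9 -> outside (row miss)
  D: rows 3-7 cols 0-2 -> covers
Count covering = 1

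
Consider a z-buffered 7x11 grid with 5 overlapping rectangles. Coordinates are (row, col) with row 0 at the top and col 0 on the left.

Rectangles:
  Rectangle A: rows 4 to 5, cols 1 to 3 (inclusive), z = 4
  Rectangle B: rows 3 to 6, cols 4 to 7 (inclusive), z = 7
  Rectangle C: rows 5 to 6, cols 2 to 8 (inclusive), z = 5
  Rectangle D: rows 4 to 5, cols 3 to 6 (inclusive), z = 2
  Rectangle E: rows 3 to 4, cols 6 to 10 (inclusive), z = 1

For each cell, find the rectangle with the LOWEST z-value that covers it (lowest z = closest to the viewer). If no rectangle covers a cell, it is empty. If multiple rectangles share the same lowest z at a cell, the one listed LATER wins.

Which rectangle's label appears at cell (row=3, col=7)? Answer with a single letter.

Check cell (3,7):
  A: rows 4-5 cols 1-3 -> outside (row miss)
  B: rows 3-6 cols 4-7 z=7 -> covers; best now B (z=7)
  C: rows 5-6 cols 2-8 -> outside (row miss)
  D: rows 4-5 cols 3-6 -> outside (row miss)
  E: rows 3-4 cols 6-10 z=1 -> covers; best now E (z=1)
Winner: E at z=1

Answer: E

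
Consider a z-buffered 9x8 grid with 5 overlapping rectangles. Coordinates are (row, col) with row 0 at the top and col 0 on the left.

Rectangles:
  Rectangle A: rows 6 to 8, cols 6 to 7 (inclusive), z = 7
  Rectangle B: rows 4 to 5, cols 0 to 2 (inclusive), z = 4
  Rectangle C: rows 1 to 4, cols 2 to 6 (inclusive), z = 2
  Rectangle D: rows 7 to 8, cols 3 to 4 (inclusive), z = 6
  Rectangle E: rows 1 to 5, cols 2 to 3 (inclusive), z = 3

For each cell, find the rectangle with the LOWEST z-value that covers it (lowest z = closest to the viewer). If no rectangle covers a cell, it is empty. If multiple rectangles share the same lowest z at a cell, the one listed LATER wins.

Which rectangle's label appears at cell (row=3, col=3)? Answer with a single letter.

Answer: C

Derivation:
Check cell (3,3):
  A: rows 6-8 cols 6-7 -> outside (row miss)
  B: rows 4-5 cols 0-2 -> outside (row miss)
  C: rows 1-4 cols 2-6 z=2 -> covers; best now C (z=2)
  D: rows 7-8 cols 3-4 -> outside (row miss)
  E: rows 1-5 cols 2-3 z=3 -> covers; best now C (z=2)
Winner: C at z=2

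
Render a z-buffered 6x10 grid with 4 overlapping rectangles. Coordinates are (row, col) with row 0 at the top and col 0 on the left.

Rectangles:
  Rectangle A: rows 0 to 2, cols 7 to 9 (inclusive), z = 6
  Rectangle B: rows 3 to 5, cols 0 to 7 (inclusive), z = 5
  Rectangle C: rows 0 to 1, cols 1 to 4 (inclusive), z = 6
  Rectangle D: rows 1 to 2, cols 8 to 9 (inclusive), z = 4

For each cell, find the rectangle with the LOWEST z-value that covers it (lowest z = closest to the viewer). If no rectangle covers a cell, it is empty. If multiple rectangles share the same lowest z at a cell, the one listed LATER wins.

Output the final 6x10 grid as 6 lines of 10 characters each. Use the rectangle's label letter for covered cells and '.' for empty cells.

.CCCC..AAA
.CCCC..ADD
.......ADD
BBBBBBBB..
BBBBBBBB..
BBBBBBBB..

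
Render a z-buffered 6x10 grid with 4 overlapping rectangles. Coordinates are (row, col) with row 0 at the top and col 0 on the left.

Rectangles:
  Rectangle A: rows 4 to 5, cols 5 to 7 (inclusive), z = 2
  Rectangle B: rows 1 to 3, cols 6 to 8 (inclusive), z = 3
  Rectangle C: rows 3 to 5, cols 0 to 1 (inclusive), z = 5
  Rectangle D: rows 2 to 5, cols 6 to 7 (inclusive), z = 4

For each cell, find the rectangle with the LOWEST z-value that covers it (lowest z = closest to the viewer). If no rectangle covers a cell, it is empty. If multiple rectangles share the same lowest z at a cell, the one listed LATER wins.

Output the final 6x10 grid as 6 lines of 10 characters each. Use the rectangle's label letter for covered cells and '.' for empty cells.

..........
......BBB.
......BBB.
CC....BBB.
CC...AAA..
CC...AAA..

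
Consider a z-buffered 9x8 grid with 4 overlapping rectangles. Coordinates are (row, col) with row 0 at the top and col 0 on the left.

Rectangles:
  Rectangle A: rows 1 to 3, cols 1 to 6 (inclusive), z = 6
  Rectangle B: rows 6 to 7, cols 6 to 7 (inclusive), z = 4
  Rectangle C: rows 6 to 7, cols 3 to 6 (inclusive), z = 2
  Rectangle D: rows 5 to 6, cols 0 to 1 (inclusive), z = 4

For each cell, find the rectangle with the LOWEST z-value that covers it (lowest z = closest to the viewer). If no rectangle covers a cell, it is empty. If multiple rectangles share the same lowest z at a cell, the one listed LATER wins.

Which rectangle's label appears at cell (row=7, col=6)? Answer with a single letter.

Answer: C

Derivation:
Check cell (7,6):
  A: rows 1-3 cols 1-6 -> outside (row miss)
  B: rows 6-7 cols 6-7 z=4 -> covers; best now B (z=4)
  C: rows 6-7 cols 3-6 z=2 -> covers; best now C (z=2)
  D: rows 5-6 cols 0-1 -> outside (row miss)
Winner: C at z=2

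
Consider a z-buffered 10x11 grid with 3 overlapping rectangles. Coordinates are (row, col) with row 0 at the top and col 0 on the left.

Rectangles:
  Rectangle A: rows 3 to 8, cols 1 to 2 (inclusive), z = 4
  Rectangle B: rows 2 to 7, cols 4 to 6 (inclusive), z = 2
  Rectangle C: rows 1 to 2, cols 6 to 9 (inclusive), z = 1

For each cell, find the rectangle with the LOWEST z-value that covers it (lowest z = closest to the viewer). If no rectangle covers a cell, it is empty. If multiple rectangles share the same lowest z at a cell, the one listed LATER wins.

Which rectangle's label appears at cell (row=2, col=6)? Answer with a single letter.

Check cell (2,6):
  A: rows 3-8 cols 1-2 -> outside (row miss)
  B: rows 2-7 cols 4-6 z=2 -> covers; best now B (z=2)
  C: rows 1-2 cols 6-9 z=1 -> covers; best now C (z=1)
Winner: C at z=1

Answer: C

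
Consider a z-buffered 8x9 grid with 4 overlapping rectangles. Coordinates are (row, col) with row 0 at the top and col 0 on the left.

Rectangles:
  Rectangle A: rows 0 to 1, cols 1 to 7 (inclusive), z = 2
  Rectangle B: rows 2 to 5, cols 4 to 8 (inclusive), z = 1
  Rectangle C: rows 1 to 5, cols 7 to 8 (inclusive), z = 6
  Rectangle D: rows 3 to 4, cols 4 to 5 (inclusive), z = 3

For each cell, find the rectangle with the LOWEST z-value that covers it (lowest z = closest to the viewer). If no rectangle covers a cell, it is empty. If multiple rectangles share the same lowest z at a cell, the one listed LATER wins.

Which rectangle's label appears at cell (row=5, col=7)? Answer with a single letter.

Answer: B

Derivation:
Check cell (5,7):
  A: rows 0-1 cols 1-7 -> outside (row miss)
  B: rows 2-5 cols 4-8 z=1 -> covers; best now B (z=1)
  C: rows 1-5 cols 7-8 z=6 -> covers; best now B (z=1)
  D: rows 3-4 cols 4-5 -> outside (row miss)
Winner: B at z=1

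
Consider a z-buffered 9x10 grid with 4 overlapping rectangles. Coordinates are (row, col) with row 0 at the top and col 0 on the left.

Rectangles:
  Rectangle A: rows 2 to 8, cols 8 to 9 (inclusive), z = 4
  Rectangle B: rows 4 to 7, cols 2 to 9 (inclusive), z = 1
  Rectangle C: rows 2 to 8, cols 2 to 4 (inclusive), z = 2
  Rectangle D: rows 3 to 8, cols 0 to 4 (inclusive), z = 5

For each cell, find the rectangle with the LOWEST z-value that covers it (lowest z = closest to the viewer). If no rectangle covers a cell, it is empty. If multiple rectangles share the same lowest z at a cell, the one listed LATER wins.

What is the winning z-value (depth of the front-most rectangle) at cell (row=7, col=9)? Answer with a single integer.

Answer: 1

Derivation:
Check cell (7,9):
  A: rows 2-8 cols 8-9 z=4 -> covers; best now A (z=4)
  B: rows 4-7 cols 2-9 z=1 -> covers; best now B (z=1)
  C: rows 2-8 cols 2-4 -> outside (col miss)
  D: rows 3-8 cols 0-4 -> outside (col miss)
Winner: B at z=1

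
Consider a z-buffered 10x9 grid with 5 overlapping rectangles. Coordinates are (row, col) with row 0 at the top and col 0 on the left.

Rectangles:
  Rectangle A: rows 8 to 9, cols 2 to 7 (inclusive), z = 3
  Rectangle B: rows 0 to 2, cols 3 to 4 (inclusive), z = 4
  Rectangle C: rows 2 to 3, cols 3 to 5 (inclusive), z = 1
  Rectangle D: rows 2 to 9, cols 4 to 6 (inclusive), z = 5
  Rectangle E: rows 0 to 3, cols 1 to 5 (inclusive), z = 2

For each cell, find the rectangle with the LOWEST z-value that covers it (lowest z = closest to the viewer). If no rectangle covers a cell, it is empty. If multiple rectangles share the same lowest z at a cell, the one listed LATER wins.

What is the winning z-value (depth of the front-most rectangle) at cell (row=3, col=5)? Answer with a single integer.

Answer: 1

Derivation:
Check cell (3,5):
  A: rows 8-9 cols 2-7 -> outside (row miss)
  B: rows 0-2 cols 3-4 -> outside (row miss)
  C: rows 2-3 cols 3-5 z=1 -> covers; best now C (z=1)
  D: rows 2-9 cols 4-6 z=5 -> covers; best now C (z=1)
  E: rows 0-3 cols 1-5 z=2 -> covers; best now C (z=1)
Winner: C at z=1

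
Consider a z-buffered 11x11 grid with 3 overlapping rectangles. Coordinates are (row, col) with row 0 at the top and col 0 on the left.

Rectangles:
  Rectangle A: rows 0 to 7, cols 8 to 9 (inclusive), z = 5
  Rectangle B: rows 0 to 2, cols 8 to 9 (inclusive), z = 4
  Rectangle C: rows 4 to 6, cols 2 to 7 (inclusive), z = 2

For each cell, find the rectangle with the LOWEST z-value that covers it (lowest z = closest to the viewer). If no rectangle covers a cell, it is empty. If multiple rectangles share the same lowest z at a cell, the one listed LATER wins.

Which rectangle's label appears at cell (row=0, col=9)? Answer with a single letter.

Check cell (0,9):
  A: rows 0-7 cols 8-9 z=5 -> covers; best now A (z=5)
  B: rows 0-2 cols 8-9 z=4 -> covers; best now B (z=4)
  C: rows 4-6 cols 2-7 -> outside (row miss)
Winner: B at z=4

Answer: B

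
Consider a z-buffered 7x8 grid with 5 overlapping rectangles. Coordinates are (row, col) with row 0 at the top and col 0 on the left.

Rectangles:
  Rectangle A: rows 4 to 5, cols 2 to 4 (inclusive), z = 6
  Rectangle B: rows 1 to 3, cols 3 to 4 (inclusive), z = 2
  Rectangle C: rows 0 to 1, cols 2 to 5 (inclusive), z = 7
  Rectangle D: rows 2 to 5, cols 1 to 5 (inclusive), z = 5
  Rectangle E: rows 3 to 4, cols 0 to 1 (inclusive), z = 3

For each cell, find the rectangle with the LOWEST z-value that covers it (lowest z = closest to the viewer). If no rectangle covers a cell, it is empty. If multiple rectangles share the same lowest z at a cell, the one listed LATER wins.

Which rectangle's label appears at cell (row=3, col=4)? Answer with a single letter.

Check cell (3,4):
  A: rows 4-5 cols 2-4 -> outside (row miss)
  B: rows 1-3 cols 3-4 z=2 -> covers; best now B (z=2)
  C: rows 0-1 cols 2-5 -> outside (row miss)
  D: rows 2-5 cols 1-5 z=5 -> covers; best now B (z=2)
  E: rows 3-4 cols 0-1 -> outside (col miss)
Winner: B at z=2

Answer: B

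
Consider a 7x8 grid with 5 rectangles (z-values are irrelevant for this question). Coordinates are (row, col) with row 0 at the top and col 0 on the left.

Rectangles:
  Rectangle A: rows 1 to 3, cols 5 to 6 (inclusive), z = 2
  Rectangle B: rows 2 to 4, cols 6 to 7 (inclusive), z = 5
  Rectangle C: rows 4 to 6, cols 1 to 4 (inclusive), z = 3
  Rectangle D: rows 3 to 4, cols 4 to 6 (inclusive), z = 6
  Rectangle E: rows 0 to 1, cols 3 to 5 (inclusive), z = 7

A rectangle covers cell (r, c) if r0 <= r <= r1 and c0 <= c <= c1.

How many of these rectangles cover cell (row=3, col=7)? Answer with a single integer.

Check cell (3,7):
  A: rows 1-3 cols 5-6 -> outside (col miss)
  B: rows 2-4 cols 6-7 -> covers
  C: rows 4-6 cols 1-4 -> outside (row miss)
  D: rows 3-4 cols 4-6 -> outside (col miss)
  E: rows 0-1 cols 3-5 -> outside (row miss)
Count covering = 1

Answer: 1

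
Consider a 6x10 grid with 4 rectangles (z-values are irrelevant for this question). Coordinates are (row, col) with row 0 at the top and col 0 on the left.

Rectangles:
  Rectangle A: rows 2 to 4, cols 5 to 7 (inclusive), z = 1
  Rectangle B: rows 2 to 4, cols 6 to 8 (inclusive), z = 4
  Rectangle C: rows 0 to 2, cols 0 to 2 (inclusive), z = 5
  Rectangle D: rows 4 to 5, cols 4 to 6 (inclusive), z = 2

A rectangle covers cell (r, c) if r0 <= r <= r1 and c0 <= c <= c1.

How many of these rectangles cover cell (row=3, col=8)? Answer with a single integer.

Check cell (3,8):
  A: rows 2-4 cols 5-7 -> outside (col miss)
  B: rows 2-4 cols 6-8 -> covers
  C: rows 0-2 cols 0-2 -> outside (row miss)
  D: rows 4-5 cols 4-6 -> outside (row miss)
Count covering = 1

Answer: 1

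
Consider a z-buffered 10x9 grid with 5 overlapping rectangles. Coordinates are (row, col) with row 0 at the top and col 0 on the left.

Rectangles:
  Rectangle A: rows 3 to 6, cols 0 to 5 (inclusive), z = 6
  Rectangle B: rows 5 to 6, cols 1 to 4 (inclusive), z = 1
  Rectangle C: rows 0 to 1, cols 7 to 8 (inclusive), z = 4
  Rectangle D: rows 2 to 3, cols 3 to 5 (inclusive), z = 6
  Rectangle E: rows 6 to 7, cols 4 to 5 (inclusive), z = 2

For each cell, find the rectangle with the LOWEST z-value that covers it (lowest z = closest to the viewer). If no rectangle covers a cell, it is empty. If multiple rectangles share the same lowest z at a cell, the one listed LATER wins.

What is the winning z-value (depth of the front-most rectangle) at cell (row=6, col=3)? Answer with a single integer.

Check cell (6,3):
  A: rows 3-6 cols 0-5 z=6 -> covers; best now A (z=6)
  B: rows 5-6 cols 1-4 z=1 -> covers; best now B (z=1)
  C: rows 0-1 cols 7-8 -> outside (row miss)
  D: rows 2-3 cols 3-5 -> outside (row miss)
  E: rows 6-7 cols 4-5 -> outside (col miss)
Winner: B at z=1

Answer: 1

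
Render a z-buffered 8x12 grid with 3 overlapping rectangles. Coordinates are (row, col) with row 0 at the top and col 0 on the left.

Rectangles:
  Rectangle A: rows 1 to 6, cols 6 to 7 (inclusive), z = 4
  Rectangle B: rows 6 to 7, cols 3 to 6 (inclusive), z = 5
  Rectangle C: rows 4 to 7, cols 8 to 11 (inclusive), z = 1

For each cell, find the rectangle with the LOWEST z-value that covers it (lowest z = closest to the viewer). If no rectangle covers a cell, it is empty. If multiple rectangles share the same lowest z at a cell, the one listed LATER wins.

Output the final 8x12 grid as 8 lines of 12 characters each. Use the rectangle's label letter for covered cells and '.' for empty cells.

............
......AA....
......AA....
......AA....
......AACCCC
......AACCCC
...BBBAACCCC
...BBBB.CCCC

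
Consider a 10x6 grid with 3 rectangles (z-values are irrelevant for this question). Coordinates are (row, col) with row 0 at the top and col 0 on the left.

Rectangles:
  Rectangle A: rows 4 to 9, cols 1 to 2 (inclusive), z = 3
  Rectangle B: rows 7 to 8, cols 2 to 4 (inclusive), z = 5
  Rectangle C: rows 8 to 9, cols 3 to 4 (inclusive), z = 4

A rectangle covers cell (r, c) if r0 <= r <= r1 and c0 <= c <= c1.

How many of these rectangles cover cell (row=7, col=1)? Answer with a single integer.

Answer: 1

Derivation:
Check cell (7,1):
  A: rows 4-9 cols 1-2 -> covers
  B: rows 7-8 cols 2-4 -> outside (col miss)
  C: rows 8-9 cols 3-4 -> outside (row miss)
Count covering = 1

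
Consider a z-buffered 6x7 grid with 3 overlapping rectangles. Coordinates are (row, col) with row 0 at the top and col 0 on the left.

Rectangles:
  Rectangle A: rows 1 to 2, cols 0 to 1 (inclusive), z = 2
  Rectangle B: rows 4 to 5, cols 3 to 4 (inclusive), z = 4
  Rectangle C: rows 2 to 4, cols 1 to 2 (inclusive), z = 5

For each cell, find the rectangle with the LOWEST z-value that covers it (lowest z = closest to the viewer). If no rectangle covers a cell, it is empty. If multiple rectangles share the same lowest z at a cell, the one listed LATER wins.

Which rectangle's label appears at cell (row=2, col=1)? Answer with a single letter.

Answer: A

Derivation:
Check cell (2,1):
  A: rows 1-2 cols 0-1 z=2 -> covers; best now A (z=2)
  B: rows 4-5 cols 3-4 -> outside (row miss)
  C: rows 2-4 cols 1-2 z=5 -> covers; best now A (z=2)
Winner: A at z=2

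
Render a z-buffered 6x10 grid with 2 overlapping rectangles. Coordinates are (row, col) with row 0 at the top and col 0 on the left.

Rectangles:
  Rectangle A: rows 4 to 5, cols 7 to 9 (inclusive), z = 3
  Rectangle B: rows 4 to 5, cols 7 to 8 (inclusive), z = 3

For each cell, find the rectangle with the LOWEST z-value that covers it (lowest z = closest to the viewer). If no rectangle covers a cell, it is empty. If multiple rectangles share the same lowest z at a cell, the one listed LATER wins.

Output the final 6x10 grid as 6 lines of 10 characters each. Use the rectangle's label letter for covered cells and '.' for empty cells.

..........
..........
..........
..........
.......BBA
.......BBA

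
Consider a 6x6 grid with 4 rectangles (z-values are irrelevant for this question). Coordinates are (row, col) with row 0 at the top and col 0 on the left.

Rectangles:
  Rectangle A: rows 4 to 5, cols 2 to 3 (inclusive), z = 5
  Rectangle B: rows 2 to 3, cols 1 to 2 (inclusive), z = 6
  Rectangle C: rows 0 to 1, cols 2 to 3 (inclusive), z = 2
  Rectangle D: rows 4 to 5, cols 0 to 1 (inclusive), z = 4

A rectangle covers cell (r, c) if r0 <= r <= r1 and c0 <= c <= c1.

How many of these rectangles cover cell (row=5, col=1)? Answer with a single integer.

Answer: 1

Derivation:
Check cell (5,1):
  A: rows 4-5 cols 2-3 -> outside (col miss)
  B: rows 2-3 cols 1-2 -> outside (row miss)
  C: rows 0-1 cols 2-3 -> outside (row miss)
  D: rows 4-5 cols 0-1 -> covers
Count covering = 1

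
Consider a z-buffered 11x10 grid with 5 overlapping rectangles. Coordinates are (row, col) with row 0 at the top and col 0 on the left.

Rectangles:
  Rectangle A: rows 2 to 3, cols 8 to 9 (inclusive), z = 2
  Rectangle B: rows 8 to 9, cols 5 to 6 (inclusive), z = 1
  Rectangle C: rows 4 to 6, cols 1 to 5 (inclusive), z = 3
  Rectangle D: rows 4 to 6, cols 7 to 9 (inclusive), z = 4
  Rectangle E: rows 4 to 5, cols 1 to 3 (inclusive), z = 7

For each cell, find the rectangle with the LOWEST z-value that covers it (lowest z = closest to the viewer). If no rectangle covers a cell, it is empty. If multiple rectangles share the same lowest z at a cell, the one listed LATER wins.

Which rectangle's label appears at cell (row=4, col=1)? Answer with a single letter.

Check cell (4,1):
  A: rows 2-3 cols 8-9 -> outside (row miss)
  B: rows 8-9 cols 5-6 -> outside (row miss)
  C: rows 4-6 cols 1-5 z=3 -> covers; best now C (z=3)
  D: rows 4-6 cols 7-9 -> outside (col miss)
  E: rows 4-5 cols 1-3 z=7 -> covers; best now C (z=3)
Winner: C at z=3

Answer: C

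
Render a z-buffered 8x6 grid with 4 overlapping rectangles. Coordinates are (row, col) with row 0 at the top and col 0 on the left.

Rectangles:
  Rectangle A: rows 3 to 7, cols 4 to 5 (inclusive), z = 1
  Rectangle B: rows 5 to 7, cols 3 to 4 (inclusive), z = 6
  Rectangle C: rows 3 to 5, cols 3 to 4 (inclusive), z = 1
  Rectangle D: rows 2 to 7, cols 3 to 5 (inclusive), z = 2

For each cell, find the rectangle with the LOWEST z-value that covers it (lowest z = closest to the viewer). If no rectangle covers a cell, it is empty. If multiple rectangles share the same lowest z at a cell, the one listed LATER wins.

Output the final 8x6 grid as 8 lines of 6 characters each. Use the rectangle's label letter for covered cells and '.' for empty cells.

......
......
...DDD
...CCA
...CCA
...CCA
...DAA
...DAA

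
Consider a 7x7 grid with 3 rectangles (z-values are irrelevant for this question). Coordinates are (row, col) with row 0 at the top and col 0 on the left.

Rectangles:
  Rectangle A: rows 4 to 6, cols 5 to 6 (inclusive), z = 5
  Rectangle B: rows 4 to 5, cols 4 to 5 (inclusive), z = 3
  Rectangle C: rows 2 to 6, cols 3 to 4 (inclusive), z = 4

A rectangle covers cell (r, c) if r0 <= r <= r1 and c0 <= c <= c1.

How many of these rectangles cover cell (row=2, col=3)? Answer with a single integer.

Answer: 1

Derivation:
Check cell (2,3):
  A: rows 4-6 cols 5-6 -> outside (row miss)
  B: rows 4-5 cols 4-5 -> outside (row miss)
  C: rows 2-6 cols 3-4 -> covers
Count covering = 1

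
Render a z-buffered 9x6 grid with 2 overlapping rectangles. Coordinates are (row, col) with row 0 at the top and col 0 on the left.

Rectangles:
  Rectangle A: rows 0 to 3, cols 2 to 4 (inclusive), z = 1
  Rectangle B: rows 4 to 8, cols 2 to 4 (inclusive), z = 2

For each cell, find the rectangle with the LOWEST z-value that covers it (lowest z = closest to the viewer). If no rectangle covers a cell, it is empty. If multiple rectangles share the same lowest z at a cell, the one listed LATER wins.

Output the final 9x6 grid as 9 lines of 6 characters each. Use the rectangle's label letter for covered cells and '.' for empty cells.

..AAA.
..AAA.
..AAA.
..AAA.
..BBB.
..BBB.
..BBB.
..BBB.
..BBB.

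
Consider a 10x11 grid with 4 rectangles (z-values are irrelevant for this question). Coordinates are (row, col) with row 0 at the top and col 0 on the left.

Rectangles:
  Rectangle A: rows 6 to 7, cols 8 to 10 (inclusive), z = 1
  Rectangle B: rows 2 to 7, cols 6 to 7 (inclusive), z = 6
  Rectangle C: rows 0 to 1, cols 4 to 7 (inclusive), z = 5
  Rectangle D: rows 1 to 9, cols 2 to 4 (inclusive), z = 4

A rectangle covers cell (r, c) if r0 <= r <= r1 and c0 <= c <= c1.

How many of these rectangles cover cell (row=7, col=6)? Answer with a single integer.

Answer: 1

Derivation:
Check cell (7,6):
  A: rows 6-7 cols 8-10 -> outside (col miss)
  B: rows 2-7 cols 6-7 -> covers
  C: rows 0-1 cols 4-7 -> outside (row miss)
  D: rows 1-9 cols 2-4 -> outside (col miss)
Count covering = 1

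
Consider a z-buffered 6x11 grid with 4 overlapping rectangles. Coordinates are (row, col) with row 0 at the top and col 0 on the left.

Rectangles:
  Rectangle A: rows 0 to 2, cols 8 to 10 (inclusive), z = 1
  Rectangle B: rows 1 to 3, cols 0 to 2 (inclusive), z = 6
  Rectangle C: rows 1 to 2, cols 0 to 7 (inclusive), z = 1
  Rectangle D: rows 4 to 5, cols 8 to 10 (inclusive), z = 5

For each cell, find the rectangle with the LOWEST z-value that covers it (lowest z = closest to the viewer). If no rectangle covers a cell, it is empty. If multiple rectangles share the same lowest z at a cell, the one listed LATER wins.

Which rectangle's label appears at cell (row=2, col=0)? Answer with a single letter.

Answer: C

Derivation:
Check cell (2,0):
  A: rows 0-2 cols 8-10 -> outside (col miss)
  B: rows 1-3 cols 0-2 z=6 -> covers; best now B (z=6)
  C: rows 1-2 cols 0-7 z=1 -> covers; best now C (z=1)
  D: rows 4-5 cols 8-10 -> outside (row miss)
Winner: C at z=1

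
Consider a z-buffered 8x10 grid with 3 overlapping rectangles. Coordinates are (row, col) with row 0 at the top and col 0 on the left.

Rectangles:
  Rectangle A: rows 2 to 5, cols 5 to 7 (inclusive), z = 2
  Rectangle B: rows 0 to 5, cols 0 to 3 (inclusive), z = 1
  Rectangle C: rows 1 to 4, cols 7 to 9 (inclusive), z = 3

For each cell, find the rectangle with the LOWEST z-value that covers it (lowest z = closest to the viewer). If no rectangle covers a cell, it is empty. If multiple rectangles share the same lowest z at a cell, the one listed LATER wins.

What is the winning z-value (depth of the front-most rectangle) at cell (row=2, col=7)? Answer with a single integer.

Answer: 2

Derivation:
Check cell (2,7):
  A: rows 2-5 cols 5-7 z=2 -> covers; best now A (z=2)
  B: rows 0-5 cols 0-3 -> outside (col miss)
  C: rows 1-4 cols 7-9 z=3 -> covers; best now A (z=2)
Winner: A at z=2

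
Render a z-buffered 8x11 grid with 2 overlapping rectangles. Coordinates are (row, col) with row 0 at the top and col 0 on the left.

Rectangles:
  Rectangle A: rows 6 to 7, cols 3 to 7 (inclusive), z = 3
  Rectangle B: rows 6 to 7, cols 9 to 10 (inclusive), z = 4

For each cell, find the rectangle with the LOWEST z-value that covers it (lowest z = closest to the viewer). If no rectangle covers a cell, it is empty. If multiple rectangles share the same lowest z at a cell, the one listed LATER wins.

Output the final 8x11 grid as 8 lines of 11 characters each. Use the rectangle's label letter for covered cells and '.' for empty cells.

...........
...........
...........
...........
...........
...........
...AAAAA.BB
...AAAAA.BB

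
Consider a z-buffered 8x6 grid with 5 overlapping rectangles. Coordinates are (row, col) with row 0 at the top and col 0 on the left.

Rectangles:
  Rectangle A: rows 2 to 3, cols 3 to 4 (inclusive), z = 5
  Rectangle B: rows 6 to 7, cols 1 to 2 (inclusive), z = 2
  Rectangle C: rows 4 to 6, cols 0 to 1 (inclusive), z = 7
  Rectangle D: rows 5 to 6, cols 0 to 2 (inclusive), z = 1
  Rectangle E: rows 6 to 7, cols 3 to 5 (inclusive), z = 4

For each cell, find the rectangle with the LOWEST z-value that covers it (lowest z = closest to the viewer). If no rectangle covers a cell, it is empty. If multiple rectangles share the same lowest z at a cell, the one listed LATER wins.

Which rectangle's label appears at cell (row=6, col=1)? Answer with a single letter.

Answer: D

Derivation:
Check cell (6,1):
  A: rows 2-3 cols 3-4 -> outside (row miss)
  B: rows 6-7 cols 1-2 z=2 -> covers; best now B (z=2)
  C: rows 4-6 cols 0-1 z=7 -> covers; best now B (z=2)
  D: rows 5-6 cols 0-2 z=1 -> covers; best now D (z=1)
  E: rows 6-7 cols 3-5 -> outside (col miss)
Winner: D at z=1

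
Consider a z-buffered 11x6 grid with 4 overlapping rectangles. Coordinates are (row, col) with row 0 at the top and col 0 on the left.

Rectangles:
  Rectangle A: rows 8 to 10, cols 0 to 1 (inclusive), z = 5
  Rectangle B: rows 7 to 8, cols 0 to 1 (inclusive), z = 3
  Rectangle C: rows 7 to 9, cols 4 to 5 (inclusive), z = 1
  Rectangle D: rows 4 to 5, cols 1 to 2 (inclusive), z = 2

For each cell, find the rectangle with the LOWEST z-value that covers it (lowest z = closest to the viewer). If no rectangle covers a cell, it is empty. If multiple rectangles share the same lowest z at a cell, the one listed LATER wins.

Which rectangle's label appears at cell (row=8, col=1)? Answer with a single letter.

Answer: B

Derivation:
Check cell (8,1):
  A: rows 8-10 cols 0-1 z=5 -> covers; best now A (z=5)
  B: rows 7-8 cols 0-1 z=3 -> covers; best now B (z=3)
  C: rows 7-9 cols 4-5 -> outside (col miss)
  D: rows 4-5 cols 1-2 -> outside (row miss)
Winner: B at z=3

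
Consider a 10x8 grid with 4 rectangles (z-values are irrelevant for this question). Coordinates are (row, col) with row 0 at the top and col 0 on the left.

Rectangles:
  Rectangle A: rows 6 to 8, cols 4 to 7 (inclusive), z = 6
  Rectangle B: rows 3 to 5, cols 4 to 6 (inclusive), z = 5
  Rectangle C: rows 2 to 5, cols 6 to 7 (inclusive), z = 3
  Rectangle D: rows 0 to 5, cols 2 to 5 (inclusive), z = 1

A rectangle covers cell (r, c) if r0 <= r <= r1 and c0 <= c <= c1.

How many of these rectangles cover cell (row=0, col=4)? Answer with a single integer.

Answer: 1

Derivation:
Check cell (0,4):
  A: rows 6-8 cols 4-7 -> outside (row miss)
  B: rows 3-5 cols 4-6 -> outside (row miss)
  C: rows 2-5 cols 6-7 -> outside (row miss)
  D: rows 0-5 cols 2-5 -> covers
Count covering = 1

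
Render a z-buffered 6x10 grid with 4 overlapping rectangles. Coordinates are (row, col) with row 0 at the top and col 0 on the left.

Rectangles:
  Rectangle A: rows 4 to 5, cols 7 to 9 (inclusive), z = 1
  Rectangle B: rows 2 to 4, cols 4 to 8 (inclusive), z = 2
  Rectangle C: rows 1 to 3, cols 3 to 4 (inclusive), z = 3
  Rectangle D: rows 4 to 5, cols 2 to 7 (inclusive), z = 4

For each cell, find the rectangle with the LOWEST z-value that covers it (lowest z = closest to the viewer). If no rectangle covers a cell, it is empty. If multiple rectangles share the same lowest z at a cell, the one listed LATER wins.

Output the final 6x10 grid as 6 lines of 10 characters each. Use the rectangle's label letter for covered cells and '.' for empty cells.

..........
...CC.....
...CBBBBB.
...CBBBBB.
..DDBBBAAA
..DDDDDAAA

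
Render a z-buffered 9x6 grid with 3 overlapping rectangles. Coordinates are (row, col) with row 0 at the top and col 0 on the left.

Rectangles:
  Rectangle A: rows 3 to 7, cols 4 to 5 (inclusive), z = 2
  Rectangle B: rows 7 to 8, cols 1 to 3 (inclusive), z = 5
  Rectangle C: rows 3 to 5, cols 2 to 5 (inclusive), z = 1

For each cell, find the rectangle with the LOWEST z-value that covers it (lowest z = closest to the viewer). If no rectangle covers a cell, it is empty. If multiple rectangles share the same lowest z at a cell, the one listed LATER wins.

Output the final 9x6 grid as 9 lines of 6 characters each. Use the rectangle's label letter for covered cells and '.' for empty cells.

......
......
......
..CCCC
..CCCC
..CCCC
....AA
.BBBAA
.BBB..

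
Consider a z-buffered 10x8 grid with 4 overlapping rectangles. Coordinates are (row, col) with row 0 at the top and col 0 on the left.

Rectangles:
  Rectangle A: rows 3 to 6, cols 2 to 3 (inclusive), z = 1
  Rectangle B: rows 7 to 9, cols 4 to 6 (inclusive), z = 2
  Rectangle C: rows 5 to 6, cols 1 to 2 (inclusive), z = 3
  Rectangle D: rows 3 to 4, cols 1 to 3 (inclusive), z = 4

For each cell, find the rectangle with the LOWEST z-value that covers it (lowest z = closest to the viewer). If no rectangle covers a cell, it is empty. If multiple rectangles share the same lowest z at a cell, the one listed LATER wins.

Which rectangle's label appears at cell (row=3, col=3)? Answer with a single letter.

Check cell (3,3):
  A: rows 3-6 cols 2-3 z=1 -> covers; best now A (z=1)
  B: rows 7-9 cols 4-6 -> outside (row miss)
  C: rows 5-6 cols 1-2 -> outside (row miss)
  D: rows 3-4 cols 1-3 z=4 -> covers; best now A (z=1)
Winner: A at z=1

Answer: A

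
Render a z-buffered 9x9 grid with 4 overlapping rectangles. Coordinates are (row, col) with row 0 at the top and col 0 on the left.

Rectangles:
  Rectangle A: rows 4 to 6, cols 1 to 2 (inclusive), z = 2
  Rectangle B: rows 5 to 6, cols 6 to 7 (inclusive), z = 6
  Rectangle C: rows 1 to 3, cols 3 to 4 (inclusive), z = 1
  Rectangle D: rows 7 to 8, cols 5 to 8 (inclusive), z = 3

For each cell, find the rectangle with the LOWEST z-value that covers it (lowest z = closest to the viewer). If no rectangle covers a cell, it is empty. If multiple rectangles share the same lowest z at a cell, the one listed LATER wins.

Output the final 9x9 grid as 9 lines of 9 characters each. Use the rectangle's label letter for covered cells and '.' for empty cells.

.........
...CC....
...CC....
...CC....
.AA......
.AA...BB.
.AA...BB.
.....DDDD
.....DDDD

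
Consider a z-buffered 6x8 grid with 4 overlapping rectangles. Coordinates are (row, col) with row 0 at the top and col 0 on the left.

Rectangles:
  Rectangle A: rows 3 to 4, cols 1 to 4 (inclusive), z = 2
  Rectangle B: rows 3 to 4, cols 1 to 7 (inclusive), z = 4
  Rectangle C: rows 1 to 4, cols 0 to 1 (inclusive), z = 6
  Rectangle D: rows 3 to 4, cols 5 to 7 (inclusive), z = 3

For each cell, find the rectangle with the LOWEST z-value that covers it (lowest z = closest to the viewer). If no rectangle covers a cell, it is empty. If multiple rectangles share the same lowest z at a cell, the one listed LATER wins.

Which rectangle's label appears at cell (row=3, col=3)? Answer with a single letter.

Check cell (3,3):
  A: rows 3-4 cols 1-4 z=2 -> covers; best now A (z=2)
  B: rows 3-4 cols 1-7 z=4 -> covers; best now A (z=2)
  C: rows 1-4 cols 0-1 -> outside (col miss)
  D: rows 3-4 cols 5-7 -> outside (col miss)
Winner: A at z=2

Answer: A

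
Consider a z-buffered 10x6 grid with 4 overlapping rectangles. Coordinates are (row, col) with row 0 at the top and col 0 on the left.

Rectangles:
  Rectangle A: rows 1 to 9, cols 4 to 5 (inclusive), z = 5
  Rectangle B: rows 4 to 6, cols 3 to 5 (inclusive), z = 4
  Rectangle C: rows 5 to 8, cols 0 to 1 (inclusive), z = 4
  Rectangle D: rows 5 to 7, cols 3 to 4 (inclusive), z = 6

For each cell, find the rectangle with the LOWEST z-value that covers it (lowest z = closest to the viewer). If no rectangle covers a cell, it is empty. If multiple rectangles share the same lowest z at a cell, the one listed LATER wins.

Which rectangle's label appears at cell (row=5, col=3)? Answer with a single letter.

Answer: B

Derivation:
Check cell (5,3):
  A: rows 1-9 cols 4-5 -> outside (col miss)
  B: rows 4-6 cols 3-5 z=4 -> covers; best now B (z=4)
  C: rows 5-8 cols 0-1 -> outside (col miss)
  D: rows 5-7 cols 3-4 z=6 -> covers; best now B (z=4)
Winner: B at z=4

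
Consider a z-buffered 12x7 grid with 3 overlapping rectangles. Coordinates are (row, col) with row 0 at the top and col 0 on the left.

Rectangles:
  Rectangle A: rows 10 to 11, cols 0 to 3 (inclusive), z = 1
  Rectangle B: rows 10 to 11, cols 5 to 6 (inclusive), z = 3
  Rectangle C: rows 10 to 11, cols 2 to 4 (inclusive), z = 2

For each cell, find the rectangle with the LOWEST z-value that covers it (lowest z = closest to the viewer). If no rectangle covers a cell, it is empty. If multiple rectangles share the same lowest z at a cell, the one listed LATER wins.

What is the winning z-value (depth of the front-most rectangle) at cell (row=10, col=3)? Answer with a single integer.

Check cell (10,3):
  A: rows 10-11 cols 0-3 z=1 -> covers; best now A (z=1)
  B: rows 10-11 cols 5-6 -> outside (col miss)
  C: rows 10-11 cols 2-4 z=2 -> covers; best now A (z=1)
Winner: A at z=1

Answer: 1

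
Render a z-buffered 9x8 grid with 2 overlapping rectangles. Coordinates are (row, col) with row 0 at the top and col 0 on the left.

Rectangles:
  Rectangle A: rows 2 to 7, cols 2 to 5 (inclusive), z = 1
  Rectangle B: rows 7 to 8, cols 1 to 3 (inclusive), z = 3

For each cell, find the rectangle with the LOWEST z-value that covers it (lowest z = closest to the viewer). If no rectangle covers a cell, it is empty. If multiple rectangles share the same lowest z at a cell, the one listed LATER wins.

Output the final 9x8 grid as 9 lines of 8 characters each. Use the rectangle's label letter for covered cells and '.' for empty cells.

........
........
..AAAA..
..AAAA..
..AAAA..
..AAAA..
..AAAA..
.BAAAA..
.BBB....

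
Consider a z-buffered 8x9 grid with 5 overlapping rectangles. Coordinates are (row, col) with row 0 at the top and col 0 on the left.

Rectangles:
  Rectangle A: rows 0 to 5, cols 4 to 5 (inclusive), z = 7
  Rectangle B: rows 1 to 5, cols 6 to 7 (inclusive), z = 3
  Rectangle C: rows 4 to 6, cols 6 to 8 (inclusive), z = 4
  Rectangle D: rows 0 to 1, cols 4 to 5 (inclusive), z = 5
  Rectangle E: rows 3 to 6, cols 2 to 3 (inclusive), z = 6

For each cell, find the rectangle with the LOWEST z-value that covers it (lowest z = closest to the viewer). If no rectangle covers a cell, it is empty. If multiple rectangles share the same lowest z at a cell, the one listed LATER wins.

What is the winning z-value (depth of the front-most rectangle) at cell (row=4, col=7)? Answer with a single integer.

Check cell (4,7):
  A: rows 0-5 cols 4-5 -> outside (col miss)
  B: rows 1-5 cols 6-7 z=3 -> covers; best now B (z=3)
  C: rows 4-6 cols 6-8 z=4 -> covers; best now B (z=3)
  D: rows 0-1 cols 4-5 -> outside (row miss)
  E: rows 3-6 cols 2-3 -> outside (col miss)
Winner: B at z=3

Answer: 3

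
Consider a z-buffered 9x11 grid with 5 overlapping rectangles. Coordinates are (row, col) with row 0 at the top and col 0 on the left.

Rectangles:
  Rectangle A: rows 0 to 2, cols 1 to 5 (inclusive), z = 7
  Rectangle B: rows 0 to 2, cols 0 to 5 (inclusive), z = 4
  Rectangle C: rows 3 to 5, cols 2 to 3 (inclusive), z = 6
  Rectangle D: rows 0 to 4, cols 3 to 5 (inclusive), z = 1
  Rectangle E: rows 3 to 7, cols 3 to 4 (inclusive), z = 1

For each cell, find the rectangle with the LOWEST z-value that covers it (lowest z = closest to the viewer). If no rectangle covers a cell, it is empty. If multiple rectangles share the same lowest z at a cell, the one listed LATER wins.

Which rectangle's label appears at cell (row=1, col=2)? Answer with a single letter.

Answer: B

Derivation:
Check cell (1,2):
  A: rows 0-2 cols 1-5 z=7 -> covers; best now A (z=7)
  B: rows 0-2 cols 0-5 z=4 -> covers; best now B (z=4)
  C: rows 3-5 cols 2-3 -> outside (row miss)
  D: rows 0-4 cols 3-5 -> outside (col miss)
  E: rows 3-7 cols 3-4 -> outside (row miss)
Winner: B at z=4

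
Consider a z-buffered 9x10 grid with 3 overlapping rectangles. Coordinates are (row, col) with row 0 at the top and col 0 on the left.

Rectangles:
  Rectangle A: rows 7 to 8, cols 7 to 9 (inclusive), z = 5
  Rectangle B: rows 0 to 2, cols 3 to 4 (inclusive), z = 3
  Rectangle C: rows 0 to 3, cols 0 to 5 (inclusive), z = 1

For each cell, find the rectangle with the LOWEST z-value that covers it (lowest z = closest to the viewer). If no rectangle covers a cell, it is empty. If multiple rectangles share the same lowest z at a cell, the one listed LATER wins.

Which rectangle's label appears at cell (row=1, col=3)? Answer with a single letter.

Answer: C

Derivation:
Check cell (1,3):
  A: rows 7-8 cols 7-9 -> outside (row miss)
  B: rows 0-2 cols 3-4 z=3 -> covers; best now B (z=3)
  C: rows 0-3 cols 0-5 z=1 -> covers; best now C (z=1)
Winner: C at z=1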